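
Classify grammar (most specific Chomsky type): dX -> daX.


LHS has context (more than one symbol) and |LHS| ≤ |RHS|
Classification: Type 1 (Context-Sensitive)


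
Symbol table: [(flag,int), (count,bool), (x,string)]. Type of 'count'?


Lookup 'count' → type bool


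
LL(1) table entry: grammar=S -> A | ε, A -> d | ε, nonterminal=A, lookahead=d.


For [A, d]: 'd' ∈ FIRST(d)
Entry: A -> d


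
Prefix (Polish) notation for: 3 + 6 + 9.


left-to-right (same/higher precedence on left): tree is (+ (+ 3 6) 9)
Prefix: + + 3 6 9


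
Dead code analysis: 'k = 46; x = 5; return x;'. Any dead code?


k is assigned but never read
Dead: 'k = 46'


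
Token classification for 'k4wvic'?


Pattern: letter/underscore followed by alphanumerics, not a keyword
Type: IDENTIFIER


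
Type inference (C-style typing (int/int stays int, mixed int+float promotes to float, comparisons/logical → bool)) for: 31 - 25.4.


Operand types: int - float
Rule: mixed int/float promotes to float; int/int stays int
Result type: float


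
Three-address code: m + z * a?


Break into single-operator statements:
t1 = z * a
t2 = m + t1


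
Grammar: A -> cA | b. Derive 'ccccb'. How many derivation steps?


Derivation: A => cA => ccA => cccA => ccccA => ccccb
Steps: 5


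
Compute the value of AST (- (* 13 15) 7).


Evaluate inner: (* 13 15) = 195
Evaluate root: (- 195 7) = 188
Result: 188


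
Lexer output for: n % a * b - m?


Scan left to right, longest-match per lexeme
Tokens: ID(n), OP(%), ID(a), OP(*), ID(b), OP(-), ID(m)


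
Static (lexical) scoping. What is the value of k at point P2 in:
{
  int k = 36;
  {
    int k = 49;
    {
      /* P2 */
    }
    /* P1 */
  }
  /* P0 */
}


P2's block does not declare k; resolves to the enclosing declaration at depth 1
k = 49


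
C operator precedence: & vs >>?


'>>' is shift (level 8); '&' is bitwise AND (level 5)
Higher level binds tighter
'>>' has higher precedence than '&'


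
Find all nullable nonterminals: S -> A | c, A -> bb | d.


A nonterminal is nullable iff some alternative derives ε (directly, or every symbol in it is nullable)
Nullable: {}


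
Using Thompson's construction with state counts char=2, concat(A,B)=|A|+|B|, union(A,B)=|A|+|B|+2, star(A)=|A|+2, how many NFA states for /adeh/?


Syntax tree has 4 char leaf(s), 0 union(s), 0 star(s)
chars contribute 4×2 = 8; each union adds +2; each star adds +2
Total: 8 + 0 + 0 = 8 states


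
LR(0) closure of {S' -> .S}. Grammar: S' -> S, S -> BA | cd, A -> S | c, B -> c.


Start: S' -> .S
For each item with dot before a nonterminal B, add B -> .γ for every B-production
Closure: [S' -> .S, S -> .BA, S -> .cd, B -> .c]


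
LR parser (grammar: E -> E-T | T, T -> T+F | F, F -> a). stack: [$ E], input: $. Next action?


start symbol E on stack, input exhausted
Action: accept


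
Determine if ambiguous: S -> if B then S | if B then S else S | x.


dangling else: 'if B then if B then x else x' parses two ways
Ambiguous


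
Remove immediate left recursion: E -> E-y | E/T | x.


Left-recursive alternatives: E-y, E/T; non-recursive: x
Introduce E': E -> xE', E' -> -yE' | /TE' | ε


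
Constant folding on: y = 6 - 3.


6 - 3 = 3 at compile time
Optimized: y = 3


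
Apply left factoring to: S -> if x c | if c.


Common prefix: 'if'
Factored: S -> if S', S' -> x c | c


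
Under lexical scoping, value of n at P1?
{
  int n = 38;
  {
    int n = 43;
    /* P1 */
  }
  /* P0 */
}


n declared in the same block as P1
n = 43


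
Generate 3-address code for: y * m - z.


Break into single-operator statements:
t1 = y * m
t2 = t1 - z


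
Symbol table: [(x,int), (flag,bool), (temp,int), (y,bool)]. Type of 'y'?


Lookup 'y' → type bool


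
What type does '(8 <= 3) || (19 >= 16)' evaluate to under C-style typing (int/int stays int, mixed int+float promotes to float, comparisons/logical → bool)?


Operand types: bool || bool
Rule: logical operators take bool operands and yield bool
Result type: bool


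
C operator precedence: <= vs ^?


'<=' is relational (level 7); '^' is bitwise XOR (level 4)
Higher level binds tighter
'<=' has higher precedence than '^'


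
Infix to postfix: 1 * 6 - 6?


Left to right (same or higher precedence on left)
Postfix: 1 6 * 6 -


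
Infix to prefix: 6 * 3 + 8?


left-to-right (same/higher precedence on left): tree is (+ (* 6 3) 8)
Prefix: + * 6 3 8


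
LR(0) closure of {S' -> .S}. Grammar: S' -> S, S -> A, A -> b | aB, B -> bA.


Start: S' -> .S
For each item with dot before a nonterminal B, add B -> .γ for every B-production
Closure: [S' -> .S, S -> .A, A -> .b, A -> .aB]


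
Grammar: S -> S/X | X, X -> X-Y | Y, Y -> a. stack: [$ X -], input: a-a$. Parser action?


no handle; shift 'a'
Action: shift


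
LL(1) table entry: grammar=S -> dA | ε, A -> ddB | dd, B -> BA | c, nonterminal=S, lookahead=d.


For [S, d]: 'd' ∈ FIRST(dA)
Entry: S -> dA


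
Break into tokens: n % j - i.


Scan left to right, longest-match per lexeme
Tokens: ID(n), OP(%), ID(j), OP(-), ID(i)


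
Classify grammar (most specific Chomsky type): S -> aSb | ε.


Single nonterminal LHS, but a^n b^n is not regular
Classification: Type 2 (Context-Free)


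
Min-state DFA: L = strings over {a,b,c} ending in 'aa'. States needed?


Track the longest suffix of input matching a prefix of 'aa': 3 classes (prefixes of length 0..2)
Minimal DFA: 3 states


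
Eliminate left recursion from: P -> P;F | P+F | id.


Left-recursive alternatives: P;F, P+F; non-recursive: id
Introduce P': P -> idP', P' -> ;FP' | +FP' | ε


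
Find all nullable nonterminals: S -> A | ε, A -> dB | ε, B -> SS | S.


A nonterminal is nullable iff some alternative derives ε (directly, or every symbol in it is nullable)
Nullable: {A, B, S}


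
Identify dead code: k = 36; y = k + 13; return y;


k is read by y's definition; y is returned
No dead code


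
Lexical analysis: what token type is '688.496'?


Pattern: digits with a decimal point
Type: FLOAT_LITERAL


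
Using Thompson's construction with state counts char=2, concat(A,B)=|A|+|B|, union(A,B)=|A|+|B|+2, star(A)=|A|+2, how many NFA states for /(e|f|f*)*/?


Syntax tree has 3 char leaf(s), 2 union(s), 2 star(s)
chars contribute 3×2 = 6; each union adds +2; each star adds +2
Total: 6 + 4 + 4 = 14 states


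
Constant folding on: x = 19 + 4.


19 + 4 = 23 at compile time
Optimized: x = 23


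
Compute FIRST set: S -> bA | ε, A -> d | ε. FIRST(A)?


Per alternative of A: FIRST(d) = {d}; FIRST(ε) = {ε}
FIRST(A) = {d, ε}


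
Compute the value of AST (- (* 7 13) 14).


Evaluate inner: (* 7 13) = 91
Evaluate root: (- 91 14) = 77
Result: 77


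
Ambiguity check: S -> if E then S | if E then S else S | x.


dangling else: 'if E then if E then x else x' parses two ways
Ambiguous


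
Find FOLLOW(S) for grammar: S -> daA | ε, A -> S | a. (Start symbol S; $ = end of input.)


$ ∈ FOLLOW(S). For each A -> αBβ: add FIRST(β)\{ε} to FOLLOW(B); if β nullable, add FOLLOW(A).
FOLLOW(S) = {$}


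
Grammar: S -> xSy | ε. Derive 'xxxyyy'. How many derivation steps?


Derivation: S => xSy => xxSyy => xxxSyyy => xxxyyy
Steps: 4


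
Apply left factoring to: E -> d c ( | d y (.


Common prefix: 'd'
Factored: E -> d E', E' -> c ( | y (


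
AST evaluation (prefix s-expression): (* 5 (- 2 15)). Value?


Evaluate inner: (- 2 15) = -13
Evaluate root: (* 5 -13) = -65
Result: -65


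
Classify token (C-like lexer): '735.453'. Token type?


Pattern: digits with a decimal point
Type: FLOAT_LITERAL


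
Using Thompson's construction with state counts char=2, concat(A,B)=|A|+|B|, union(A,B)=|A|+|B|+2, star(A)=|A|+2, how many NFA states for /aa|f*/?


Syntax tree has 3 char leaf(s), 1 union(s), 1 star(s)
chars contribute 3×2 = 6; each union adds +2; each star adds +2
Total: 6 + 2 + 2 = 10 states


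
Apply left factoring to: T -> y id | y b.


Common prefix: 'y'
Factored: T -> y T', T' -> id | b


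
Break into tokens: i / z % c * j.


Scan left to right, longest-match per lexeme
Tokens: ID(i), OP(/), ID(z), OP(%), ID(c), OP(*), ID(j)


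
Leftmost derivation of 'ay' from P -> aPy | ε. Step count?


Derivation: P => aPy => ay
Steps: 2


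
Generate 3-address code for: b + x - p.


Break into single-operator statements:
t1 = b + x
t2 = t1 - p


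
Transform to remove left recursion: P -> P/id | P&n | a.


Left-recursive alternatives: P/id, P&n; non-recursive: a
Introduce P': P -> aP', P' -> /idP' | &nP' | ε


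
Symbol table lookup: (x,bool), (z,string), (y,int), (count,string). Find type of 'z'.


Lookup 'z' → type string


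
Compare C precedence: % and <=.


'%' is multiplicative (level 10); '<=' is relational (level 7)
Higher level binds tighter
'%' has higher precedence than '<='


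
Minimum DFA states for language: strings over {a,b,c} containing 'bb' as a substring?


KMP-style automaton: 2 progress states + 1 absorbing accept = 3
Minimal DFA: 3 states


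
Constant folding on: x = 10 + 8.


10 + 8 = 18 at compile time
Optimized: x = 18


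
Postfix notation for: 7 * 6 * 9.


Left to right (same or higher precedence on left)
Postfix: 7 6 * 9 *


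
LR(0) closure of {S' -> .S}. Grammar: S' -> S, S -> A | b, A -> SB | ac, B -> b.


Start: S' -> .S
For each item with dot before a nonterminal B, add B -> .γ for every B-production
Closure: [S' -> .S, S -> .A, S -> .b, A -> .SB, A -> .ac]


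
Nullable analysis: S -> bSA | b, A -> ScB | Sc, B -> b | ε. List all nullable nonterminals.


A nonterminal is nullable iff some alternative derives ε (directly, or every symbol in it is nullable)
Nullable: {B}


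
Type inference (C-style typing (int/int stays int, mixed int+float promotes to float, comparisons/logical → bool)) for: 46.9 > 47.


Operand types: float > int
Rule: comparison yields bool
Result type: bool


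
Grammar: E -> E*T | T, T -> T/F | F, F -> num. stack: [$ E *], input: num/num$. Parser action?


no handle ('E*' is not any RHS); shift 'num'
Action: shift


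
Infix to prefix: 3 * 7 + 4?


left-to-right (same/higher precedence on left): tree is (+ (* 3 7) 4)
Prefix: + * 3 7 4


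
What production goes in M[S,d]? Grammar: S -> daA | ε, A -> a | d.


For [S, d]: 'd' ∈ FIRST(daA)
Entry: S -> daA


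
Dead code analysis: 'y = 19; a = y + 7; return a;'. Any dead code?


y is read by a's definition; a is returned
No dead code


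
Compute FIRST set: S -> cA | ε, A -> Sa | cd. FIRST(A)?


Per alternative of A: FIRST(Sa) = {a, c}; FIRST(cd) = {c}
FIRST(A) = {a, c}


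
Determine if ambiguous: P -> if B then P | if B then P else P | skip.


dangling else: 'if B then if B then skip else skip' parses two ways
Ambiguous


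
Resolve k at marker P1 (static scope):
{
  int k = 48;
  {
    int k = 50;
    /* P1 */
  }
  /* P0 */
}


k declared in the same block as P1
k = 50


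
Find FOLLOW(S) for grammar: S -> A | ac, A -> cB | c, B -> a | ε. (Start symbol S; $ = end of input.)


$ ∈ FOLLOW(S). For each A -> αBβ: add FIRST(β)\{ε} to FOLLOW(B); if β nullable, add FOLLOW(A).
FOLLOW(S) = {$}


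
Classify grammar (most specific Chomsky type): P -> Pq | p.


Left-linear: every RHS is a terminal or one nonterminal followed by a terminal
Classification: Type 3 (Regular)


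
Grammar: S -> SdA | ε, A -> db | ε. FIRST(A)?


Per alternative of A: FIRST(db) = {d}; FIRST(ε) = {ε}
FIRST(A) = {d, ε}


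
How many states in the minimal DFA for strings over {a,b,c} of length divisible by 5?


Track length mod 5: states 0..4, accept at 0
Minimal DFA: 5 states


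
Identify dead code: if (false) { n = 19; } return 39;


condition is constant false, so the whole block is unreachable
Dead: 'if (false) { n = 19; }'


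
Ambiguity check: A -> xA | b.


right-linear, alternatives start with distinct terminals 'x' vs 'b': unique leftmost derivation
Unambiguous


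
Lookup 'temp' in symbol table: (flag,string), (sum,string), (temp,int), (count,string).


Lookup 'temp' → type int


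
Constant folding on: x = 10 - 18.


10 - 18 = -8 at compile time
Optimized: x = -8


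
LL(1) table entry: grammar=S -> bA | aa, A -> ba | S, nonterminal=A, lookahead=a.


For [A, a]: 'a' ∈ FIRST(S)
Entry: A -> S


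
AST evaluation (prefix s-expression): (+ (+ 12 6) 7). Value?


Evaluate inner: (+ 12 6) = 18
Evaluate root: (+ 18 7) = 25
Result: 25


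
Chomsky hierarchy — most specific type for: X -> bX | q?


Right-linear: every RHS is a terminal or a terminal followed by one nonterminal
Classification: Type 3 (Regular)


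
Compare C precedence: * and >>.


'*' is multiplicative (level 10); '>>' is shift (level 8)
Higher level binds tighter
'*' has higher precedence than '>>'


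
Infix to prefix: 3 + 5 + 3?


left-to-right (same/higher precedence on left): tree is (+ (+ 3 5) 3)
Prefix: + + 3 5 3


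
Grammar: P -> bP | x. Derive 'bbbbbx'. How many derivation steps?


Derivation: P => bP => bbP => bbbP => bbbbP => bbbbbP => bbbbbx
Steps: 6


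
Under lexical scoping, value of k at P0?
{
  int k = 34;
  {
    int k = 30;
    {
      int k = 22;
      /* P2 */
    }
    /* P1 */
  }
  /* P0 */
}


k declared in the same block as P0
k = 34


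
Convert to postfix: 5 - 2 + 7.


Left to right (same or higher precedence on left)
Postfix: 5 2 - 7 +


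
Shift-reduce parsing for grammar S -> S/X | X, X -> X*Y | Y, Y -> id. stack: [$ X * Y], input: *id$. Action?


handle 'X*Y' on top
Action: reduce (X -> X*Y)


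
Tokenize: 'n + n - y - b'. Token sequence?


Scan left to right, longest-match per lexeme
Tokens: ID(n), OP(+), ID(n), OP(-), ID(y), OP(-), ID(b)


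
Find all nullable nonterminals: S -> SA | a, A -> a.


A nonterminal is nullable iff some alternative derives ε (directly, or every symbol in it is nullable)
Nullable: {}


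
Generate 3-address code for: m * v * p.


Break into single-operator statements:
t1 = m * v
t2 = t1 * p


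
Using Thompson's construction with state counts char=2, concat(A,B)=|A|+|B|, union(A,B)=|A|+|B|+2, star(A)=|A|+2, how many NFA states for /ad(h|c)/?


Syntax tree has 4 char leaf(s), 1 union(s), 0 star(s)
chars contribute 4×2 = 8; each union adds +2; each star adds +2
Total: 8 + 2 + 0 = 10 states


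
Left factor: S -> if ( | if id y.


Common prefix: 'if'
Factored: S -> if S', S' -> ( | id y


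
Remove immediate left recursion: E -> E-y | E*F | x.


Left-recursive alternatives: E-y, E*F; non-recursive: x
Introduce E': E -> xE', E' -> -yE' | *FE' | ε


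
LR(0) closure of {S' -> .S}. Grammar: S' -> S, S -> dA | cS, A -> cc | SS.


Start: S' -> .S
For each item with dot before a nonterminal B, add B -> .γ for every B-production
Closure: [S' -> .S, S -> .dA, S -> .cS]


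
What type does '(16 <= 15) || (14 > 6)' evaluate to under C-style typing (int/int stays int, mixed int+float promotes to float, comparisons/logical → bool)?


Operand types: bool || bool
Rule: logical operators take bool operands and yield bool
Result type: bool


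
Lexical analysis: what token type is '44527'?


Pattern: digits only
Type: INTEGER_LITERAL


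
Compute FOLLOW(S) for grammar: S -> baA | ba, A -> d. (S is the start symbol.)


$ ∈ FOLLOW(S). For each A -> αBβ: add FIRST(β)\{ε} to FOLLOW(B); if β nullable, add FOLLOW(A).
FOLLOW(S) = {$}


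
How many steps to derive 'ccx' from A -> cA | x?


Derivation: A => cA => ccA => ccx
Steps: 3


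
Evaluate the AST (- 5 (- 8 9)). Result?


Evaluate inner: (- 8 9) = -1
Evaluate root: (- 5 -1) = 6
Result: 6


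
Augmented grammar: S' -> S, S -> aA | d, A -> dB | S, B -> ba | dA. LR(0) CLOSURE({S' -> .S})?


Start: S' -> .S
For each item with dot before a nonterminal B, add B -> .γ for every B-production
Closure: [S' -> .S, S -> .aA, S -> .d]


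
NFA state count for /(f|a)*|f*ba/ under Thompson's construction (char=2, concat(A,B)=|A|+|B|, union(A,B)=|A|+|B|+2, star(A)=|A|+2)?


Syntax tree has 5 char leaf(s), 2 union(s), 2 star(s)
chars contribute 5×2 = 10; each union adds +2; each star adds +2
Total: 10 + 4 + 4 = 18 states


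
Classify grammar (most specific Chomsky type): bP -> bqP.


LHS has context (more than one symbol) and |LHS| ≤ |RHS|
Classification: Type 1 (Context-Sensitive)


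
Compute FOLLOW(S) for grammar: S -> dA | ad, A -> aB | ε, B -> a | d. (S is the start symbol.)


$ ∈ FOLLOW(S). For each A -> αBβ: add FIRST(β)\{ε} to FOLLOW(B); if β nullable, add FOLLOW(A).
FOLLOW(S) = {$}


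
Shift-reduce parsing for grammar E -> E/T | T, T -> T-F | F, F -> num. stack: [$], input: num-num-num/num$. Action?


no handle on stack; shift 'num'
Action: shift


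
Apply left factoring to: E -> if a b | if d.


Common prefix: 'if'
Factored: E -> if E', E' -> a b | d


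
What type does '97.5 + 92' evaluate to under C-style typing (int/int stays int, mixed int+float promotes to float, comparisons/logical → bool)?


Operand types: float + int
Rule: mixed int/float promotes to float; int/int stays int
Result type: float


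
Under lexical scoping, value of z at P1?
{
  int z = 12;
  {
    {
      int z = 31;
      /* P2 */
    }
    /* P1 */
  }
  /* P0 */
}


P1's block does not declare z; resolves to the enclosing declaration at depth 0
z = 12


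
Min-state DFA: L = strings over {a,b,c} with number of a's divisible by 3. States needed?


Track (count of a) mod 3: states 0..2, accept at 0
Minimal DFA: 3 states


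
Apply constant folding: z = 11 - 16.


11 - 16 = -5 at compile time
Optimized: z = -5


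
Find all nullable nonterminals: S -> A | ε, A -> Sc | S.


A nonterminal is nullable iff some alternative derives ε (directly, or every symbol in it is nullable)
Nullable: {A, S}


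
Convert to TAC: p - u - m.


Break into single-operator statements:
t1 = p - u
t2 = t1 - m


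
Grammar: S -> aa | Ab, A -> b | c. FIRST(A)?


Per alternative of A: FIRST(b) = {b}; FIRST(c) = {c}
FIRST(A) = {b, c}


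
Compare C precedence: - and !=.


'-' is additive (level 9); '!=' is equality (level 6)
Higher level binds tighter
'-' has higher precedence than '!='


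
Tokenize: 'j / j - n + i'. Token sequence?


Scan left to right, longest-match per lexeme
Tokens: ID(j), OP(/), ID(j), OP(-), ID(n), OP(+), ID(i)


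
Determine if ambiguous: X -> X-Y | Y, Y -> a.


precedence layered via separate nonterminal Y: deterministic
Unambiguous


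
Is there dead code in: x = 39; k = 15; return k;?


x is assigned but never read
Dead: 'x = 39'


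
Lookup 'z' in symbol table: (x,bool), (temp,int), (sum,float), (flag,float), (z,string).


Lookup 'z' → type string


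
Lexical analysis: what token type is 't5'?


Pattern: letter/underscore followed by alphanumerics, not a keyword
Type: IDENTIFIER


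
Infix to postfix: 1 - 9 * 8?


* has higher precedence, evaluate 9*8 first
Postfix: 1 9 8 * -


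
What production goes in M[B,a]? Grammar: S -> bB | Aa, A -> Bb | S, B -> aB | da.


For [B, a]: 'a' ∈ FIRST(aB)
Entry: B -> aB


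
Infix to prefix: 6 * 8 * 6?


left-to-right (same/higher precedence on left): tree is (* (* 6 8) 6)
Prefix: * * 6 8 6


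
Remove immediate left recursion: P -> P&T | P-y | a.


Left-recursive alternatives: P&T, P-y; non-recursive: a
Introduce P': P -> aP', P' -> &TP' | -yP' | ε


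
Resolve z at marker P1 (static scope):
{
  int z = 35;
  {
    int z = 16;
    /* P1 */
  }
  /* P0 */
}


z declared in the same block as P1
z = 16


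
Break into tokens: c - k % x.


Scan left to right, longest-match per lexeme
Tokens: ID(c), OP(-), ID(k), OP(%), ID(x)


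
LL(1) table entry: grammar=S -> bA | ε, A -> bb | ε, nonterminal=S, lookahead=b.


For [S, b]: 'b' ∈ FIRST(bA)
Entry: S -> bA


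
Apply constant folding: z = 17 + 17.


17 + 17 = 34 at compile time
Optimized: z = 34


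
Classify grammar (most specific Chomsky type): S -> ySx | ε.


Single nonterminal LHS, but y^n x^n is not regular
Classification: Type 2 (Context-Free)


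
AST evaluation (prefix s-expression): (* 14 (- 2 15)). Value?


Evaluate inner: (- 2 15) = -13
Evaluate root: (* 14 -13) = -182
Result: -182


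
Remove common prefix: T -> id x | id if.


Common prefix: 'id'
Factored: T -> id T', T' -> x | if


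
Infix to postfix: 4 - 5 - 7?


Left to right (same or higher precedence on left)
Postfix: 4 5 - 7 -


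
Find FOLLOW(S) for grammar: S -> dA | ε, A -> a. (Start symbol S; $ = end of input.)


$ ∈ FOLLOW(S). For each A -> αBβ: add FIRST(β)\{ε} to FOLLOW(B); if β nullable, add FOLLOW(A).
FOLLOW(S) = {$}


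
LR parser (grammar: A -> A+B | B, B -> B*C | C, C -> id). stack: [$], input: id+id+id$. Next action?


no handle on stack; shift 'id'
Action: shift


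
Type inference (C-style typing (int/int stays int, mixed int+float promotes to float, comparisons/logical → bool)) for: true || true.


Operand types: bool || bool
Rule: logical operators take bool operands and yield bool
Result type: bool


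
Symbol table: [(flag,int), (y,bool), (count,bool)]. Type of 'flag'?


Lookup 'flag' → type int


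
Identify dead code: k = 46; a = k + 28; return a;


k is read by a's definition; a is returned
No dead code


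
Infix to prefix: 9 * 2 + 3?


left-to-right (same/higher precedence on left): tree is (+ (* 9 2) 3)
Prefix: + * 9 2 3


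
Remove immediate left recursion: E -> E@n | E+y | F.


Left-recursive alternatives: E@n, E+y; non-recursive: F
Introduce E': E -> FE', E' -> @nE' | +yE' | ε


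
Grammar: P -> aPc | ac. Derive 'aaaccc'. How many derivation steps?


Derivation: P => aPc => aaPcc => aaaccc
Steps: 3


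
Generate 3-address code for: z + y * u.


Break into single-operator statements:
t1 = y * u
t2 = z + t1


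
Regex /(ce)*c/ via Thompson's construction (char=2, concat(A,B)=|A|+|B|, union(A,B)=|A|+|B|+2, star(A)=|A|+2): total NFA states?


Syntax tree has 3 char leaf(s), 0 union(s), 1 star(s)
chars contribute 3×2 = 6; each union adds +2; each star adds +2
Total: 6 + 0 + 2 = 8 states


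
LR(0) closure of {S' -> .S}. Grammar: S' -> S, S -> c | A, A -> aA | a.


Start: S' -> .S
For each item with dot before a nonterminal B, add B -> .γ for every B-production
Closure: [S' -> .S, S -> .c, S -> .A, A -> .aA, A -> .a]


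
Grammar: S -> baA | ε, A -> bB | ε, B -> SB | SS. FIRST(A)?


Per alternative of A: FIRST(bB) = {b}; FIRST(ε) = {ε}
FIRST(A) = {b, ε}


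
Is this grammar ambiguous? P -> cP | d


right-linear, alternatives start with distinct terminals 'c' vs 'd': unique leftmost derivation
Unambiguous


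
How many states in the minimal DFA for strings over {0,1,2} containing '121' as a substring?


KMP-style automaton: 3 progress states + 1 absorbing accept = 4
Minimal DFA: 4 states


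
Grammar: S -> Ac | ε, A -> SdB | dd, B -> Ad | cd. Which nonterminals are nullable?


A nonterminal is nullable iff some alternative derives ε (directly, or every symbol in it is nullable)
Nullable: {S}


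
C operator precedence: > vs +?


'+' is additive (level 9); '>' is relational (level 7)
Higher level binds tighter
'+' has higher precedence than '>'


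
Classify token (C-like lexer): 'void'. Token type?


Pattern: reserved word
Type: KEYWORD


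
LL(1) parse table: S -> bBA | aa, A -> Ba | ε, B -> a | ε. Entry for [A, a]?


For [A, a]: 'a' ∈ FIRST(Ba)
Entry: A -> Ba


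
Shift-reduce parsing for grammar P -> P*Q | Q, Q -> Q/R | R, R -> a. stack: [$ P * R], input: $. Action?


'R' (not preceded by Q/) is the handle for Q -> R
Action: reduce (Q -> R)


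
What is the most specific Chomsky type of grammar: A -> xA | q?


Right-linear: every RHS is a terminal or a terminal followed by one nonterminal
Classification: Type 3 (Regular)


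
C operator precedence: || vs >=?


'>=' is relational (level 7); '||' is logical OR (level 1)
Higher level binds tighter
'>=' has higher precedence than '||'


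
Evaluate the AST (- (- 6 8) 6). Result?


Evaluate inner: (- 6 8) = -2
Evaluate root: (- -2 6) = -8
Result: -8


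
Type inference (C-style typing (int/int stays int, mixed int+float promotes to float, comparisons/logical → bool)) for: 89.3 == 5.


Operand types: float == int
Rule: comparison yields bool
Result type: bool


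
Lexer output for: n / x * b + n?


Scan left to right, longest-match per lexeme
Tokens: ID(n), OP(/), ID(x), OP(*), ID(b), OP(+), ID(n)


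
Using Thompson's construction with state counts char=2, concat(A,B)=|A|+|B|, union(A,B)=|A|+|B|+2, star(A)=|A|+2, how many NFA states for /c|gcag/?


Syntax tree has 5 char leaf(s), 1 union(s), 0 star(s)
chars contribute 5×2 = 10; each union adds +2; each star adds +2
Total: 10 + 2 + 0 = 12 states


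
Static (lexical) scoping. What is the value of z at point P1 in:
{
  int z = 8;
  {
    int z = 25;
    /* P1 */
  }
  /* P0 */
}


z declared in the same block as P1
z = 25


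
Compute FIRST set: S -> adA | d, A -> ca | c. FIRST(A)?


Per alternative of A: FIRST(ca) = {c}; FIRST(c) = {c}
FIRST(A) = {c}


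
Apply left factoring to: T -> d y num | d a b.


Common prefix: 'd'
Factored: T -> d T', T' -> y num | a b


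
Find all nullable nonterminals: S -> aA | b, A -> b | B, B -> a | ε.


A nonterminal is nullable iff some alternative derives ε (directly, or every symbol in it is nullable)
Nullable: {A, B}


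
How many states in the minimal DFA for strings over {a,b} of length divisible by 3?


Track length mod 3: states 0..2, accept at 0
Minimal DFA: 3 states


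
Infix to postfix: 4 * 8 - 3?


Left to right (same or higher precedence on left)
Postfix: 4 8 * 3 -


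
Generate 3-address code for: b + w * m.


Break into single-operator statements:
t1 = w * m
t2 = b + t1


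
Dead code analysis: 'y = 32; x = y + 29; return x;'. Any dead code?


y is read by x's definition; x is returned
No dead code


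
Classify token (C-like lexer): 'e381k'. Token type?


Pattern: letter/underscore followed by alphanumerics, not a keyword
Type: IDENTIFIER


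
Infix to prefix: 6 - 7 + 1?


left-to-right (same/higher precedence on left): tree is (+ (- 6 7) 1)
Prefix: + - 6 7 1


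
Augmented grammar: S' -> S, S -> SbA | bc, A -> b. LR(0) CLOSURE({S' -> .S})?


Start: S' -> .S
For each item with dot before a nonterminal B, add B -> .γ for every B-production
Closure: [S' -> .S, S -> .SbA, S -> .bc]


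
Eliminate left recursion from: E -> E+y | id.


Left-recursive alternatives: E+y; non-recursive: id
Introduce E': E -> idE', E' -> +yE' | ε


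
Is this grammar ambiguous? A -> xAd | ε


balanced x^n…d^n: each string has a unique parse
Unambiguous


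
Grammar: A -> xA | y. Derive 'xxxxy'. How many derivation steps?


Derivation: A => xA => xxA => xxxA => xxxxA => xxxxy
Steps: 5


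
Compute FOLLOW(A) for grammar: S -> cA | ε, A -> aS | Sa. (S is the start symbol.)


$ ∈ FOLLOW(S). For each A -> αBβ: add FIRST(β)\{ε} to FOLLOW(B); if β nullable, add FOLLOW(A).
FOLLOW(A) = {$, a}


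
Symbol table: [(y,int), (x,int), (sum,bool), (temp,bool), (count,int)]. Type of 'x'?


Lookup 'x' → type int


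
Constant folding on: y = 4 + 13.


4 + 13 = 17 at compile time
Optimized: y = 17


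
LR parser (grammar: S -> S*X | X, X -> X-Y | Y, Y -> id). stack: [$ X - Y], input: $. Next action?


handle 'X-Y' on top
Action: reduce (X -> X-Y)


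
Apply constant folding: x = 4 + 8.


4 + 8 = 12 at compile time
Optimized: x = 12


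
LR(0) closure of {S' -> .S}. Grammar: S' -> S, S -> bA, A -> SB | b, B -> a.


Start: S' -> .S
For each item with dot before a nonterminal B, add B -> .γ for every B-production
Closure: [S' -> .S, S -> .bA]


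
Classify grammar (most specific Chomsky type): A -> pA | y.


Right-linear: every RHS is a terminal or a terminal followed by one nonterminal
Classification: Type 3 (Regular)


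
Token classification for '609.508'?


Pattern: digits with a decimal point
Type: FLOAT_LITERAL


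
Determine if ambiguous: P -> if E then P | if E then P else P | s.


dangling else: 'if E then if E then s else s' parses two ways
Ambiguous


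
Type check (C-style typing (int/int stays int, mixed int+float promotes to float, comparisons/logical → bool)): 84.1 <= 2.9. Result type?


Operand types: float <= float
Rule: comparison yields bool
Result type: bool


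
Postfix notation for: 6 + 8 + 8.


Left to right (same or higher precedence on left)
Postfix: 6 8 + 8 +


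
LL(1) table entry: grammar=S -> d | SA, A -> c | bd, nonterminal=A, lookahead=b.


For [A, b]: 'b' ∈ FIRST(bd)
Entry: A -> bd


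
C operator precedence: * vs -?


'*' is multiplicative (level 10); '-' is additive (level 9)
Higher level binds tighter
'*' has higher precedence than '-'


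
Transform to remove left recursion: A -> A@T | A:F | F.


Left-recursive alternatives: A@T, A:F; non-recursive: F
Introduce A': A -> FA', A' -> @TA' | :FA' | ε


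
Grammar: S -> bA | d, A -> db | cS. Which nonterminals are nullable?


A nonterminal is nullable iff some alternative derives ε (directly, or every symbol in it is nullable)
Nullable: {}


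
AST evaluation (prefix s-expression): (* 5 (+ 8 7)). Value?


Evaluate inner: (+ 8 7) = 15
Evaluate root: (* 5 15) = 75
Result: 75


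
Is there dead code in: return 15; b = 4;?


statement follows a return and is unreachable
Dead: 'b = 4'


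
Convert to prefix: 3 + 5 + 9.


left-to-right (same/higher precedence on left): tree is (+ (+ 3 5) 9)
Prefix: + + 3 5 9


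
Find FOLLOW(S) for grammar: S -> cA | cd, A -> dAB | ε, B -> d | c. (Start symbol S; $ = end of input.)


$ ∈ FOLLOW(S). For each A -> αBβ: add FIRST(β)\{ε} to FOLLOW(B); if β nullable, add FOLLOW(A).
FOLLOW(S) = {$}


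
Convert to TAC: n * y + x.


Break into single-operator statements:
t1 = n * y
t2 = t1 + x


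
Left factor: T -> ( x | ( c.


Common prefix: '('
Factored: T -> ( T', T' -> x | c


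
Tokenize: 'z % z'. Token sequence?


Scan left to right, longest-match per lexeme
Tokens: ID(z), OP(%), ID(z)


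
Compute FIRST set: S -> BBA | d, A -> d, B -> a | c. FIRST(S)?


Per alternative of S: FIRST(BBA) = {a, c}; FIRST(d) = {d}
FIRST(S) = {a, c, d}


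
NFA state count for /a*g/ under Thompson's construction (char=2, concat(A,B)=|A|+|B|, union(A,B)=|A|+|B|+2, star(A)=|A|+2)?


Syntax tree has 2 char leaf(s), 0 union(s), 1 star(s)
chars contribute 2×2 = 4; each union adds +2; each star adds +2
Total: 4 + 0 + 2 = 6 states


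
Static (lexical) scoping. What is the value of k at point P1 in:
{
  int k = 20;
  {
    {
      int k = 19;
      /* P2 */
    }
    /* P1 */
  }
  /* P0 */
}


P1's block does not declare k; resolves to the enclosing declaration at depth 0
k = 20


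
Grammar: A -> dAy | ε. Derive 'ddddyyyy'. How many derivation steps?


Derivation: A => dAy => ddAyy => dddAyyy => ddddAyyyy => ddddyyyy
Steps: 5


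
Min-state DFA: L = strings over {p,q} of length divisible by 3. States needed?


Track length mod 3: states 0..2, accept at 0
Minimal DFA: 3 states


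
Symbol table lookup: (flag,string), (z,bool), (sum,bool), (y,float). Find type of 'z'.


Lookup 'z' → type bool


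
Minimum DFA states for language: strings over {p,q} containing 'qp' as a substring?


KMP-style automaton: 2 progress states + 1 absorbing accept = 3
Minimal DFA: 3 states


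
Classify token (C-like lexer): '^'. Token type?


Pattern: operator symbol
Type: OPERATOR


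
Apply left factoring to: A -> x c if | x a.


Common prefix: 'x'
Factored: A -> x A', A' -> c if | a


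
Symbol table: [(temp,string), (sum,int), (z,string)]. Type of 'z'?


Lookup 'z' → type string


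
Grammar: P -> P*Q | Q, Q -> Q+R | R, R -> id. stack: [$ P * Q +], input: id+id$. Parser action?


no handle; shift 'id'
Action: shift


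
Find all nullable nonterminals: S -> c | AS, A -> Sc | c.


A nonterminal is nullable iff some alternative derives ε (directly, or every symbol in it is nullable)
Nullable: {}


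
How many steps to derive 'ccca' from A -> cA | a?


Derivation: A => cA => ccA => cccA => ccca
Steps: 4


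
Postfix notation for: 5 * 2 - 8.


Left to right (same or higher precedence on left)
Postfix: 5 2 * 8 -


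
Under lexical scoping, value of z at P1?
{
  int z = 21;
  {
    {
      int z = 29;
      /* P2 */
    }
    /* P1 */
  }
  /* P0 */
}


P1's block does not declare z; resolves to the enclosing declaration at depth 0
z = 21


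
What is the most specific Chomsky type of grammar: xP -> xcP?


LHS has context (more than one symbol) and |LHS| ≤ |RHS|
Classification: Type 1 (Context-Sensitive)


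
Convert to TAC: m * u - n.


Break into single-operator statements:
t1 = m * u
t2 = t1 - n


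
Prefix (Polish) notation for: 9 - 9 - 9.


left-to-right (same/higher precedence on left): tree is (- (- 9 9) 9)
Prefix: - - 9 9 9


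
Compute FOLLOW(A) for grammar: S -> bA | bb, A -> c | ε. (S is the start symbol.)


$ ∈ FOLLOW(S). For each A -> αBβ: add FIRST(β)\{ε} to FOLLOW(B); if β nullable, add FOLLOW(A).
FOLLOW(A) = {$}


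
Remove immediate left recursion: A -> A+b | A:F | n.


Left-recursive alternatives: A+b, A:F; non-recursive: n
Introduce A': A -> nA', A' -> +bA' | :FA' | ε


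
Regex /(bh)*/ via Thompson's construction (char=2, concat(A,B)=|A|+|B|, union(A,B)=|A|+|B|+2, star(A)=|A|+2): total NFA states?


Syntax tree has 2 char leaf(s), 0 union(s), 1 star(s)
chars contribute 2×2 = 4; each union adds +2; each star adds +2
Total: 4 + 0 + 2 = 6 states


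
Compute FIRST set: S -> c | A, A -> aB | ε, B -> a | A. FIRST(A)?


Per alternative of A: FIRST(aB) = {a}; FIRST(ε) = {ε}
FIRST(A) = {a, ε}


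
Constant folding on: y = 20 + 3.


20 + 3 = 23 at compile time
Optimized: y = 23


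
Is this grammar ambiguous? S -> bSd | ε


balanced b^n…d^n: each string has a unique parse
Unambiguous


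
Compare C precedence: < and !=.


'<' is relational (level 7); '!=' is equality (level 6)
Higher level binds tighter
'<' has higher precedence than '!='


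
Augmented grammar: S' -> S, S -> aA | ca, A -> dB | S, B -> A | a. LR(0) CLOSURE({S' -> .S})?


Start: S' -> .S
For each item with dot before a nonterminal B, add B -> .γ for every B-production
Closure: [S' -> .S, S -> .aA, S -> .ca]


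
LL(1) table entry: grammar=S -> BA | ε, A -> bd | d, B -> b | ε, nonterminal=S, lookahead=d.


For [S, d]: 'd' ∈ FIRST(BA)
Entry: S -> BA


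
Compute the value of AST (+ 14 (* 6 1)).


Evaluate inner: (* 6 1) = 6
Evaluate root: (+ 14 6) = 20
Result: 20


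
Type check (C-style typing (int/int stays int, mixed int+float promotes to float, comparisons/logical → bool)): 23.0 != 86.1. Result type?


Operand types: float != float
Rule: comparison yields bool
Result type: bool


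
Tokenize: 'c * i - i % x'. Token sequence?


Scan left to right, longest-match per lexeme
Tokens: ID(c), OP(*), ID(i), OP(-), ID(i), OP(%), ID(x)


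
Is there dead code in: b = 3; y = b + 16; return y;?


b is read by y's definition; y is returned
No dead code


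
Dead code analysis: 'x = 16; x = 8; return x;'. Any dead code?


first assignment to x is overwritten before any read
Dead: 'x = 16'


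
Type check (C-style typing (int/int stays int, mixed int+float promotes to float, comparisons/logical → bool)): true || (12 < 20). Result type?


Operand types: bool || bool
Rule: logical operators take bool operands and yield bool
Result type: bool


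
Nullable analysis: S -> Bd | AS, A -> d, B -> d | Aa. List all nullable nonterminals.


A nonterminal is nullable iff some alternative derives ε (directly, or every symbol in it is nullable)
Nullable: {}


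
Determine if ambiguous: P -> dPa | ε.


balanced d^n…a^n: each string has a unique parse
Unambiguous


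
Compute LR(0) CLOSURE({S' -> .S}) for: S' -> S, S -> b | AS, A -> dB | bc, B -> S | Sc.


Start: S' -> .S
For each item with dot before a nonterminal B, add B -> .γ for every B-production
Closure: [S' -> .S, S -> .b, S -> .AS, A -> .dB, A -> .bc]


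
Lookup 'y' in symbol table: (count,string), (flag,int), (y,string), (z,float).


Lookup 'y' → type string


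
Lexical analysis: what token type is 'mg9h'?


Pattern: letter/underscore followed by alphanumerics, not a keyword
Type: IDENTIFIER


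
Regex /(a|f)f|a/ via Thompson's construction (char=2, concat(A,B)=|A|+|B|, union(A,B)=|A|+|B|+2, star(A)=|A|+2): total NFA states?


Syntax tree has 4 char leaf(s), 2 union(s), 0 star(s)
chars contribute 4×2 = 8; each union adds +2; each star adds +2
Total: 8 + 4 + 0 = 12 states


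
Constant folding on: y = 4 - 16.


4 - 16 = -12 at compile time
Optimized: y = -12


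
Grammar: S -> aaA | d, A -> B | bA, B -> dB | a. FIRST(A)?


Per alternative of A: FIRST(B) = {a, d}; FIRST(bA) = {b}
FIRST(A) = {a, b, d}


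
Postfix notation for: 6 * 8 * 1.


Left to right (same or higher precedence on left)
Postfix: 6 8 * 1 *


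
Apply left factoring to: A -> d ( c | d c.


Common prefix: 'd'
Factored: A -> d A', A' -> ( c | c


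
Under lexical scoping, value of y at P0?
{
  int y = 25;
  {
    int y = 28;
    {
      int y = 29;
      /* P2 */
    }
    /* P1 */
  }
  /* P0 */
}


y declared in the same block as P0
y = 25


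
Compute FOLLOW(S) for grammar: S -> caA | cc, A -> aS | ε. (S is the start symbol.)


$ ∈ FOLLOW(S). For each A -> αBβ: add FIRST(β)\{ε} to FOLLOW(B); if β nullable, add FOLLOW(A).
FOLLOW(S) = {$}


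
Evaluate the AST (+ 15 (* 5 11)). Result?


Evaluate inner: (* 5 11) = 55
Evaluate root: (+ 15 55) = 70
Result: 70


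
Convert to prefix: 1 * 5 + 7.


left-to-right (same/higher precedence on left): tree is (+ (* 1 5) 7)
Prefix: + * 1 5 7


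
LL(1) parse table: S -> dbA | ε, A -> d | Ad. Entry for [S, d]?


For [S, d]: 'd' ∈ FIRST(dbA)
Entry: S -> dbA


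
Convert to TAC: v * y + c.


Break into single-operator statements:
t1 = v * y
t2 = t1 + c


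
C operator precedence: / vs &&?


'/' is multiplicative (level 10); '&&' is logical AND (level 2)
Higher level binds tighter
'/' has higher precedence than '&&'


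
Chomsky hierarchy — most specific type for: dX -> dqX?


LHS has context (more than one symbol) and |LHS| ≤ |RHS|
Classification: Type 1 (Context-Sensitive)


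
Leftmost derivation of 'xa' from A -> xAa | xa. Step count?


Derivation: A => xa
Steps: 1


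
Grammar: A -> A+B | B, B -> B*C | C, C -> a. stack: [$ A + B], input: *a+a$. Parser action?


'*' can extend B; shift to build B -> B*C
Action: shift


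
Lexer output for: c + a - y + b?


Scan left to right, longest-match per lexeme
Tokens: ID(c), OP(+), ID(a), OP(-), ID(y), OP(+), ID(b)
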